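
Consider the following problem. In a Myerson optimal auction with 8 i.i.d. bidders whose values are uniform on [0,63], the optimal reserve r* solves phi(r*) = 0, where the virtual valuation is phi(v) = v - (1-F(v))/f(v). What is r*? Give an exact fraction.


Step 1: For U[0,63], F(v) = v/63 and f(v) = 1/63
Step 2: phi(v) = v - (1 - v/63)/(1/63) = v - (63 - v) = 2v - 63
Step 3: Set phi(r*) = 0: 2r* - 63 = 0
Step 4: r* = 63/2 (the number of bidders n = 8 does not enter)

63/2


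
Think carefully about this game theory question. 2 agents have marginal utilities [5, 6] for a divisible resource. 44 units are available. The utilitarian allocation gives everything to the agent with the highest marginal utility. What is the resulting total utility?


Step 1: The marginal utilities are [5, 6]
Step 2: The highest marginal utility is 6
Step 3: All 44 units go to that agent
Step 4: Total utility = 6 * 44 = 264

264


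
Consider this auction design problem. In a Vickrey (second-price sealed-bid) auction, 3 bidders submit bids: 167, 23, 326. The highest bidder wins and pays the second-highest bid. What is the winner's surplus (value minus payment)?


Step 1: Sort bids in descending order: 326, 167, 23
Step 2: The winning bid is the highest: 326
Step 3: The payment equals the second-highest bid: 167
Step 4: Surplus = winner's bid - payment = 326 - 167 = 159

159


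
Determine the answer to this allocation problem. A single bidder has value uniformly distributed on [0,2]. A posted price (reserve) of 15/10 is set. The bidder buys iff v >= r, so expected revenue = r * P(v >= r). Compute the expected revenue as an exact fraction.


Step 1: Posted price r = 3/2, value support [0,2]
Step 2: P(v >= r) = (2 - 3/2)/2 = 1/4
Step 3: Expected revenue = r * P(v >= r) = 3/2 * 1/4
Step 4: Revenue = 3/8

3/8


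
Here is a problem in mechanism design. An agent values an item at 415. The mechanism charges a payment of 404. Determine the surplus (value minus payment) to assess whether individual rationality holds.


Step 1: Surplus = value - payment = 415 - 404 = 11
Step 2: IR is satisfied (surplus >= 0)

11


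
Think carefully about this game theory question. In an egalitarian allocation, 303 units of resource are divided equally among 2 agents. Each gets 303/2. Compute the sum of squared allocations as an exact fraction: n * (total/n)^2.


Step 1: Each agent's share = 303/2
Step 2: Square of each share = (303/2)^2 = 91809/4
Step 3: Sum of squares = 2 * 91809/4 = 91809/2

91809/2


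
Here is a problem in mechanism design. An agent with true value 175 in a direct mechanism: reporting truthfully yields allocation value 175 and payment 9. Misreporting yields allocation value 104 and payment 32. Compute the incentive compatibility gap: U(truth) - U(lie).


Step 1: U(truth) = value - payment = 175 - 9 = 166
Step 2: U(lie) = allocation - payment = 104 - 32 = 72
Step 3: IC gap = 166 - 72 = 94

94


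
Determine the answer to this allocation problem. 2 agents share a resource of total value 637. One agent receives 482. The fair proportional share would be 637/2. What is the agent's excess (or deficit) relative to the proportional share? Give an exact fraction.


Step 1: Proportional share = 637/2
Step 2: Agent's actual allocation = 482
Step 3: Excess = 482 - 637/2 = 327/2

327/2


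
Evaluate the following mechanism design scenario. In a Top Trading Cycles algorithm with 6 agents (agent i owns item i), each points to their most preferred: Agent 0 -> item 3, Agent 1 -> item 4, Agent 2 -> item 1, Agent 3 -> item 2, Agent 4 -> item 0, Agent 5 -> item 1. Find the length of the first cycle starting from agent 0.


Step 1: Trace the pointer graph from agent 0: 0 -> 3 -> 2 -> 1 -> 4 -> 0
Step 2: A cycle is detected when we revisit agent 0
Step 3: The cycle is: 0 -> 3 -> 2 -> 1 -> 4 -> 0
Step 4: Cycle length = 5

5


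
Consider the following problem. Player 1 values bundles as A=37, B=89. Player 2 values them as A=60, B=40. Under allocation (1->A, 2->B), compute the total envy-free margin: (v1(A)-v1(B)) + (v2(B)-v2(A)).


Step 1: Player 1's margin = v1(A) - v1(B) = 37 - 89 = -52
Step 2: Player 2's margin = v2(B) - v2(A) = 40 - 60 = -20
Step 3: Total margin = -52 + -20 = -72

-72


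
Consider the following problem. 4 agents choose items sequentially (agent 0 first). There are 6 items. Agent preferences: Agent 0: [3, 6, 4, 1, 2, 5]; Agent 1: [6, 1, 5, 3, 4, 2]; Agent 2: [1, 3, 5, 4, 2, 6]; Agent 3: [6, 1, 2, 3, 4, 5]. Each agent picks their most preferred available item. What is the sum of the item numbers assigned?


Step 1: Agent 0 picks item 3
Step 2: Agent 1 picks item 6
Step 3: Agent 2 picks item 1
Step 4: Agent 3 picks item 2
Step 5: Sum = 3 + 6 + 1 + 2 = 12

12


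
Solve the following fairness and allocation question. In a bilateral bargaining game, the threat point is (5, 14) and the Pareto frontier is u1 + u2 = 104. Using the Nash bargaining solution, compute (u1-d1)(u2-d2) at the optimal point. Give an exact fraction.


Step 1: The Nash solution splits surplus symmetrically above the disagreement point
Step 2: u1 = (total + d1 - d2)/2 = (104 + 5 - 14)/2 = 95/2
Step 3: u2 = (total - d1 + d2)/2 = (104 - 5 + 14)/2 = 113/2
Step 4: Nash product = (95/2 - 5) * (113/2 - 14)
Step 5: = 85/2 * 85/2 = 7225/4

7225/4


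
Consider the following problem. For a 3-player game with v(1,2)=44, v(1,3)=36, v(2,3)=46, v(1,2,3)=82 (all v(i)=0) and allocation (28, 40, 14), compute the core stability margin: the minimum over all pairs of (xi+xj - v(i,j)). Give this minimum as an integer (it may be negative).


Step 1: Slack for coalition (1,2): x1+x2 - v12 = 68 - 44 = 24
Step 2: Slack for coalition (1,3): x1+x3 - v13 = 42 - 36 = 6
Step 3: Slack for coalition (2,3): x2+x3 - v23 = 54 - 46 = 8
Step 4: Minimum slack = min(24, 6, 8) = 6, attained by (1,3); no pair can gain by deviating, so the allocation is in the core

6


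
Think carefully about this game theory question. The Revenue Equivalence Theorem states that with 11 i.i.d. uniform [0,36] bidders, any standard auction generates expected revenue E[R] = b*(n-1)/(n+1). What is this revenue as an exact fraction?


Step 1: By Revenue Equivalence, expected revenue = b*(n-1)/(n+1)
Step 2: Substituting n = 11, b = 36
Step 3: Revenue = 36*(11-1)/(11+1) = 36*10/12
Step 4: Revenue = 360/12 = 30

30


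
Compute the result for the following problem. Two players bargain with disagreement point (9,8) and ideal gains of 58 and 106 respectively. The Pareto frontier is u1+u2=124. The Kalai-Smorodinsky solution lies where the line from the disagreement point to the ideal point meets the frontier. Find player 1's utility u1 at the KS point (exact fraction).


Step 1: At the KS point, (u1-d1)/r1 = (u2-d2)/r2 = t and u1+u2 = 124
Step 2: u1 = d1 + r1*t and u2 = d2 + r2*t, so (d1 + r1*t) + (d2 + r2*t) = 124
Step 3: t = (124 - 9 - 8)/(58 + 106) = 107/164
Step 4: u1 = d1 + r1*t = 9 + 58 * 107/164 = 3841/82
Step 5: (Check: u2 = d2 + r2*t = 6327/82; u1+u2 = 3841/82 + 6327/82 = 124, on the frontier.)

3841/82


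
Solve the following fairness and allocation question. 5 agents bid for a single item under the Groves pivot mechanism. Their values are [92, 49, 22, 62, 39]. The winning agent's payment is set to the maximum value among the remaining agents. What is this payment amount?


Step 1: The efficient winner is agent 0 with value 92
Step 2: Other agents' values: [49, 22, 62, 39]
Step 3: Pivot payment = max(others) = 62
Step 4: The winner pays 62

62


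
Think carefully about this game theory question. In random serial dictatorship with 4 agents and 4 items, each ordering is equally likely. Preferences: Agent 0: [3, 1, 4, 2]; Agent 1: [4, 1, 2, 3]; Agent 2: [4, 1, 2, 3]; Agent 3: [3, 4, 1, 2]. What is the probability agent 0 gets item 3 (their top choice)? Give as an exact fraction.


Step 1: Agent 0 wants item 3
Step 2: There are 24 possible orderings of agents
Step 3: In 12 orderings, agent 0 gets item 3
Step 4: Probability = 12/24 = 1/2

1/2


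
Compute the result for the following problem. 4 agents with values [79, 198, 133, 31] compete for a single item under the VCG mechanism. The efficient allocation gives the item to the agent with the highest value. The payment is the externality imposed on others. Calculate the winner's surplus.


Step 1: The winner is the agent with the highest value: agent 1 with value 198
Step 2: Values of other agents: [79, 133, 31]
Step 3: VCG payment = max of others' values = 133
Step 4: Surplus = 198 - 133 = 65

65


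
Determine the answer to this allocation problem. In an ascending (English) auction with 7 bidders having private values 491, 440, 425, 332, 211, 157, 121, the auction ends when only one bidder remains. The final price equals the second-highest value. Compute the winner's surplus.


Step 1: Identify the highest value: 491
Step 2: Identify the second-highest value: 440
Step 3: The final price = second-highest value = 440
Step 4: Surplus = 491 - 440 = 51

51


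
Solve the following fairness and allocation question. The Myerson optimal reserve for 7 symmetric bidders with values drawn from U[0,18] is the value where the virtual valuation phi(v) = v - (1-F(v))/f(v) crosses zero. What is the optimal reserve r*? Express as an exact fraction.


Step 1: For U[0,18], F(v) = v/18 and f(v) = 1/18
Step 2: phi(v) = v - (1 - v/18)/(1/18) = v - (18 - v) = 2v - 18
Step 3: Set phi(r*) = 0: 2r* - 18 = 0
Step 4: r* = 18/2 = 9 (the number of bidders n = 7 does not enter)

9


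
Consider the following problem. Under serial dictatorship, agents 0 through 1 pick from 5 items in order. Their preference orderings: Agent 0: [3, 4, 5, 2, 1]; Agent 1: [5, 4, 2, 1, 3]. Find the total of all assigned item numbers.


Step 1: Agent 0 picks item 3
Step 2: Agent 1 picks item 5
Step 3: Sum = 3 + 5 = 8

8


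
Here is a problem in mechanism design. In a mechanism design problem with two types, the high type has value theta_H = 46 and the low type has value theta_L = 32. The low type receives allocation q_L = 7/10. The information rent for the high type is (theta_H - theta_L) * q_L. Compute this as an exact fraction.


Step 1: theta_H - theta_L = 46 - 32 = 14
Step 2: Information rent = (theta_H - theta_L) * q_L
Step 3: = 14 * 7/10
Step 4: = 49/5

49/5


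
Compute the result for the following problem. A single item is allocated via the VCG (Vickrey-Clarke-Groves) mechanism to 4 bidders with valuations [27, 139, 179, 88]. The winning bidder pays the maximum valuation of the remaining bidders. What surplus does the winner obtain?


Step 1: The winner is the agent with the highest value: agent 2 with value 179
Step 2: Values of other agents: [27, 139, 88]
Step 3: VCG payment = max of others' values = 139
Step 4: Surplus = 179 - 139 = 40

40


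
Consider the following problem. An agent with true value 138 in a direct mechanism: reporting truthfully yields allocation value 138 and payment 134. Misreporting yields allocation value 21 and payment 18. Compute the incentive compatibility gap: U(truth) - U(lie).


Step 1: U(truth) = value - payment = 138 - 134 = 4
Step 2: U(lie) = allocation - payment = 21 - 18 = 3
Step 3: IC gap = 4 - 3 = 1

1


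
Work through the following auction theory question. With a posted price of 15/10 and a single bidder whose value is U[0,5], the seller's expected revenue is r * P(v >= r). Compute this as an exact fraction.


Step 1: Posted price r = 3/2, value support [0,5]
Step 2: P(v >= r) = (5 - 3/2)/5 = 7/10
Step 3: Expected revenue = r * P(v >= r) = 3/2 * 7/10
Step 4: Revenue = 21/20

21/20


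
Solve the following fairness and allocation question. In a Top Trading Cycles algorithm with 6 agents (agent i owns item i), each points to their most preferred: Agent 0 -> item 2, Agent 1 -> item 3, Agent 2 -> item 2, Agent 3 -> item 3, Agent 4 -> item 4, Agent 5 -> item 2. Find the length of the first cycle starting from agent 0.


Step 1: Trace the pointer graph from agent 0: 0 -> 2 -> 2
Step 2: A cycle is detected when we revisit agent 2
Step 3: The cycle is: 2 -> 2
Step 4: Cycle length = 1

1


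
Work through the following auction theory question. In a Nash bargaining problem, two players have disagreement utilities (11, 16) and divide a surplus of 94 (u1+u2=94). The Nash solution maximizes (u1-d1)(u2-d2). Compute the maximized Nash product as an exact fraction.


Step 1: The Nash solution splits surplus symmetrically above the disagreement point
Step 2: u1 = (total + d1 - d2)/2 = (94 + 11 - 16)/2 = 89/2
Step 3: u2 = (total - d1 + d2)/2 = (94 - 11 + 16)/2 = 99/2
Step 4: Nash product = (89/2 - 11) * (99/2 - 16)
Step 5: = 67/2 * 67/2 = 4489/4

4489/4


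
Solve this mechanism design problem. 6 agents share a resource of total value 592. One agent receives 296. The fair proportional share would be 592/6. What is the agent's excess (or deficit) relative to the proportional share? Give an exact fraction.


Step 1: Proportional share = 592/6 = 296/3
Step 2: Agent's actual allocation = 296
Step 3: Excess = 296 - 296/3 = 592/3

592/3


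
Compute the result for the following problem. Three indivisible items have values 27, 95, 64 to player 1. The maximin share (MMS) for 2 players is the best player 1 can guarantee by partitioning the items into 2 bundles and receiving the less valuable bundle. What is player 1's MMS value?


Step 1: Item values = 27, 95, 64
Step 2: Enumerate all 2-bundle partitions and take the smaller bundle:
  Partition 1: {27} vs {95,64} -> bundles 27, 159; min = 27
  Partition 2: {95} vs {27,64} -> bundles 95, 91; min = 91
  Partition 3: {64} vs {27,95} -> bundles 64, 122; min = 64
Step 3: MMS = max(27, 91, 64) = 91

91


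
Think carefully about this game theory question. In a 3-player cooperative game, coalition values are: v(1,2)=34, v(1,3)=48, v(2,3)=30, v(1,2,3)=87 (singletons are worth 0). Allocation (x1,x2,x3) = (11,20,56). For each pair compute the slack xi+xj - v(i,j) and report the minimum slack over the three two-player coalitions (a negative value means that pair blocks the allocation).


Step 1: Slack for coalition (1,2): x1+x2 - v12 = 31 - 34 = -3
Step 2: Slack for coalition (1,3): x1+x3 - v13 = 67 - 48 = 19
Step 3: Slack for coalition (2,3): x2+x3 - v23 = 76 - 30 = 46
Step 4: Minimum slack = min(-3, 19, 46) = -3, attained by (1,2); coalition (1,2) can block (slack < 0), so the allocation is not in the core

-3


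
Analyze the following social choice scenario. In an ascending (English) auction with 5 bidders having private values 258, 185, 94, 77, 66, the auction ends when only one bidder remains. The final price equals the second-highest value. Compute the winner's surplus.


Step 1: Identify the highest value: 258
Step 2: Identify the second-highest value: 185
Step 3: The final price = second-highest value = 185
Step 4: Surplus = 258 - 185 = 73

73


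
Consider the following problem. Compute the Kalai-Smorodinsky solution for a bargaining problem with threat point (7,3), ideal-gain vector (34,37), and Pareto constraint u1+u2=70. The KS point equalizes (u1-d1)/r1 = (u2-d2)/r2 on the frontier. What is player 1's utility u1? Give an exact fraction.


Step 1: At the KS point, (u1-d1)/r1 = (u2-d2)/r2 = t and u1+u2 = 70
Step 2: u1 = d1 + r1*t and u2 = d2 + r2*t, so (d1 + r1*t) + (d2 + r2*t) = 70
Step 3: t = (70 - 7 - 3)/(34 + 37) = 60/71
Step 4: u1 = d1 + r1*t = 7 + 34 * 60/71 = 2537/71
Step 5: (Check: u2 = d2 + r2*t = 2433/71; u1+u2 = 2537/71 + 2433/71 = 70, on the frontier.)

2537/71


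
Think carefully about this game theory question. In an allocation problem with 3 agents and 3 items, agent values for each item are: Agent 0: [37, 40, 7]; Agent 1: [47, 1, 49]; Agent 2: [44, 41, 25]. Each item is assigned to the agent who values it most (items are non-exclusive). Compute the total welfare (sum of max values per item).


Step 1: For each item, find the maximum value among all agents.
Step 2: Item 0 -> Agent 1 (value 47)
Step 3: Item 1 -> Agent 2 (value 41)
Step 4: Item 2 -> Agent 1 (value 49)
Step 5: Total welfare = 47 + 41 + 49 = 137

137


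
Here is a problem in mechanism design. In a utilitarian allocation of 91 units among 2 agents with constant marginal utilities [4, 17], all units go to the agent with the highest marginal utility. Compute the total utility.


Step 1: The marginal utilities are [4, 17]
Step 2: The highest marginal utility is 17
Step 3: All 91 units go to that agent
Step 4: Total utility = 17 * 91 = 1547

1547


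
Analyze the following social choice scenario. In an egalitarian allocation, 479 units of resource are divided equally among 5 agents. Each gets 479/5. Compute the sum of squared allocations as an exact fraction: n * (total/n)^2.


Step 1: Each agent's share = 479/5
Step 2: Square of each share = (479/5)^2 = 229441/25
Step 3: Sum of squares = 5 * 229441/25 = 229441/5

229441/5


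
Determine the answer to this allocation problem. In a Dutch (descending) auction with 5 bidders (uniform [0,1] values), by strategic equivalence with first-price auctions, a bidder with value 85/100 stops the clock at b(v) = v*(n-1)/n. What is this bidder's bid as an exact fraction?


Step 1: Dutch auctions are strategically equivalent to first-price auctions
Step 2: The equilibrium bid is b(v) = v*(n-1)/n
Step 3: b = 17/20 * 4/5
Step 4: b = 17/25

17/25


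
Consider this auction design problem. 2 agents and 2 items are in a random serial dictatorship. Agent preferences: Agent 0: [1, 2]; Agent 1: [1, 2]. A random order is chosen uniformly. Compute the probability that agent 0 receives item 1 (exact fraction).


Step 1: Agent 0 wants item 1
Step 2: There are 2 possible orderings of agents
Step 3: In 1 orderings, agent 0 gets item 1
Step 4: Probability = 1/2

1/2


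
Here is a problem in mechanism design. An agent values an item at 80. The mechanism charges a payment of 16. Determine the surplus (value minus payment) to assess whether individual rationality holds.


Step 1: Surplus = value - payment = 80 - 16 = 64
Step 2: IR is satisfied (surplus >= 0)

64


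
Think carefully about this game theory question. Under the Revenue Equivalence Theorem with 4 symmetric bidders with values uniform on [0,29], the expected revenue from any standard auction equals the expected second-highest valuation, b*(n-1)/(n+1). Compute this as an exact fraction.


Step 1: By Revenue Equivalence, expected revenue = b*(n-1)/(n+1)
Step 2: Substituting n = 4, b = 29
Step 3: Revenue = 29*(4-1)/(4+1) = 29*3/5
Step 4: Revenue = 87/5

87/5


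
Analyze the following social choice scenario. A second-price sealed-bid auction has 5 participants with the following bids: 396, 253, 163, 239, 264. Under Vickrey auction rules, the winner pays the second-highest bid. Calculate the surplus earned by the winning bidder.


Step 1: Sort bids in descending order: 396, 264, 253, 239, 163
Step 2: The winning bid is the highest: 396
Step 3: The payment equals the second-highest bid: 264
Step 4: Surplus = winner's bid - payment = 396 - 264 = 132

132


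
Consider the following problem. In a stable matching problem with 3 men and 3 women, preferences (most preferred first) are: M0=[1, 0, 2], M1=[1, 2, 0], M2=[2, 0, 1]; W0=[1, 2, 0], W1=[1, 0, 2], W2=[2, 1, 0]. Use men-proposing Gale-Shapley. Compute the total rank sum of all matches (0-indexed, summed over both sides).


Step 1: Run Gale-Shapley (men propose, women hold best offer):
  M0 proposes to W1; she accepts
  M1 proposes to W1; she switches from M0
  M2 proposes to W2; she accepts
  M0 proposes to W0; she accepts
Step 2: Final matching: W0-M0, W1-M1, W2-M2
Step 3: 0-indexed ranks (man's rank of his match, then woman's): 1 + 2 + 0 + 0 + 0 + 0
Step 4: Total rank sum = 3

3


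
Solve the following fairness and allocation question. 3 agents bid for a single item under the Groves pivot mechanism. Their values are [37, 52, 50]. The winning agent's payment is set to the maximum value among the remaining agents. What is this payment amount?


Step 1: The efficient winner is agent 1 with value 52
Step 2: Other agents' values: [37, 50]
Step 3: Pivot payment = max(others) = 50
Step 4: The winner pays 50

50


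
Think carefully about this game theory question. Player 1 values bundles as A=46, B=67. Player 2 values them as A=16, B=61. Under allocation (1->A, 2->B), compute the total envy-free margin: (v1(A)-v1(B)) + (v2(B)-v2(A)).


Step 1: Player 1's margin = v1(A) - v1(B) = 46 - 67 = -21
Step 2: Player 2's margin = v2(B) - v2(A) = 61 - 16 = 45
Step 3: Total margin = -21 + 45 = 24

24


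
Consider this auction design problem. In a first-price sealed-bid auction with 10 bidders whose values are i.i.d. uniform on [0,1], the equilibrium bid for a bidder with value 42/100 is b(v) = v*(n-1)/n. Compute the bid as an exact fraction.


Step 1: The symmetric BNE bidding function is b(v) = v * (n-1) / n
Step 2: Substitute v = 21/50 and n = 10
Step 3: b = 21/50 * 9/10
Step 4: b = 189/500

189/500


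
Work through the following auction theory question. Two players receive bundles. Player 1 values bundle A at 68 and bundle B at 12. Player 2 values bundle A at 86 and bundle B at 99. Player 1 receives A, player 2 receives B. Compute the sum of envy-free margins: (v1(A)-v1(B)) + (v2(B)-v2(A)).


Step 1: Player 1's margin = v1(A) - v1(B) = 68 - 12 = 56
Step 2: Player 2's margin = v2(B) - v2(A) = 99 - 86 = 13
Step 3: Total margin = 56 + 13 = 69

69


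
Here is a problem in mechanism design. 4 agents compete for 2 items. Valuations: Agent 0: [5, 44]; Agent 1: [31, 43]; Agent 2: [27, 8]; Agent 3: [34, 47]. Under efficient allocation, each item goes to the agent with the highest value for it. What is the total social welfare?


Step 1: For each item, find the maximum value among all agents.
Step 2: Item 0 -> Agent 3 (value 34)
Step 3: Item 1 -> Agent 3 (value 47)
Step 4: Total welfare = 34 + 47 = 81

81


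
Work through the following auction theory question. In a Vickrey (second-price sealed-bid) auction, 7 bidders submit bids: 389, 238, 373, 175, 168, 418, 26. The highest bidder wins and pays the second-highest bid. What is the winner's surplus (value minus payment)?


Step 1: Sort bids in descending order: 418, 389, 373, 238, 175, 168, 26
Step 2: The winning bid is the highest: 418
Step 3: The payment equals the second-highest bid: 389
Step 4: Surplus = winner's bid - payment = 418 - 389 = 29

29


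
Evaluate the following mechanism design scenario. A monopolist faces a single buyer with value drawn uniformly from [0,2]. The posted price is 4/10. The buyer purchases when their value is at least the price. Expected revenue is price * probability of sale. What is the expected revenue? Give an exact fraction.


Step 1: Posted price r = 2/5, value support [0,2]
Step 2: P(v >= r) = (2 - 2/5)/2 = 4/5
Step 3: Expected revenue = r * P(v >= r) = 2/5 * 4/5
Step 4: Revenue = 8/25

8/25


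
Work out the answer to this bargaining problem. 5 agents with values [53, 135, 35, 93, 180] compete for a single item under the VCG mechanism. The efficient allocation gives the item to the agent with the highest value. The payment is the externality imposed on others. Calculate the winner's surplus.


Step 1: The winner is the agent with the highest value: agent 4 with value 180
Step 2: Values of other agents: [53, 135, 35, 93]
Step 3: VCG payment = max of others' values = 135
Step 4: Surplus = 180 - 135 = 45

45


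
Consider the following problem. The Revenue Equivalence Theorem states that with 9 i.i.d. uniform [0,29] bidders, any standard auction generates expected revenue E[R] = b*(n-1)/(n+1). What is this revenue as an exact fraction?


Step 1: By Revenue Equivalence, expected revenue = b*(n-1)/(n+1)
Step 2: Substituting n = 9, b = 29
Step 3: Revenue = 29*(9-1)/(9+1) = 29*8/10
Step 4: Revenue = 232/10 = 116/5

116/5


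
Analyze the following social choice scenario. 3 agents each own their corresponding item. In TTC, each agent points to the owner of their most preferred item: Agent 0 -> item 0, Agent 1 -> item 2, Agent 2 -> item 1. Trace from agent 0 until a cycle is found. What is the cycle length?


Step 1: Trace the pointer graph from agent 0: 0 -> 0
Step 2: A cycle is detected when we revisit agent 0
Step 3: The cycle is: 0 -> 0
Step 4: Cycle length = 1

1


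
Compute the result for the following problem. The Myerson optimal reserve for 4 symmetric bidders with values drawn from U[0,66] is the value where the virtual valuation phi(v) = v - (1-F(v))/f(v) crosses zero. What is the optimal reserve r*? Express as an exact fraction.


Step 1: For U[0,66], F(v) = v/66 and f(v) = 1/66
Step 2: phi(v) = v - (1 - v/66)/(1/66) = v - (66 - v) = 2v - 66
Step 3: Set phi(r*) = 0: 2r* - 66 = 0
Step 4: r* = 66/2 = 33 (the number of bidders n = 4 does not enter)

33


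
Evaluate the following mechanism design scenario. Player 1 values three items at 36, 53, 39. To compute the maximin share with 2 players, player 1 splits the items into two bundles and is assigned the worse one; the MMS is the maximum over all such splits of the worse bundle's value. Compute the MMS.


Step 1: Item values = 36, 53, 39
Step 2: Enumerate all 2-bundle partitions and take the smaller bundle:
  Partition 1: {36} vs {53,39} -> bundles 36, 92; min = 36
  Partition 2: {53} vs {36,39} -> bundles 53, 75; min = 53
  Partition 3: {39} vs {36,53} -> bundles 39, 89; min = 39
Step 3: MMS = max(36, 53, 39) = 53

53


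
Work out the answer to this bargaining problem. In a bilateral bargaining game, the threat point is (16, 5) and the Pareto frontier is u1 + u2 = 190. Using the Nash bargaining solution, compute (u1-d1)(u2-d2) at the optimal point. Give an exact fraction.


Step 1: The Nash solution splits surplus symmetrically above the disagreement point
Step 2: u1 = (total + d1 - d2)/2 = (190 + 16 - 5)/2 = 201/2
Step 3: u2 = (total - d1 + d2)/2 = (190 - 16 + 5)/2 = 179/2
Step 4: Nash product = (201/2 - 16) * (179/2 - 5)
Step 5: = 169/2 * 169/2 = 28561/4

28561/4


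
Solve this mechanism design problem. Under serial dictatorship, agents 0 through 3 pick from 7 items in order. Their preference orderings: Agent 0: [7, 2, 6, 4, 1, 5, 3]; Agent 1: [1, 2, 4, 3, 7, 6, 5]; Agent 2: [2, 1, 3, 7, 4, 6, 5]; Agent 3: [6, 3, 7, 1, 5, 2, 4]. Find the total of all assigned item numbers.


Step 1: Agent 0 picks item 7
Step 2: Agent 1 picks item 1
Step 3: Agent 2 picks item 2
Step 4: Agent 3 picks item 6
Step 5: Sum = 7 + 1 + 2 + 6 = 16

16


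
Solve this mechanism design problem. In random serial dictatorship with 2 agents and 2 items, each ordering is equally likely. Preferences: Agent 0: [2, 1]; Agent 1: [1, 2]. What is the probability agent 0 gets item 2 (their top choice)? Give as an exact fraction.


Step 1: Agent 0 wants item 2
Step 2: There are 2 possible orderings of agents
Step 3: In 2 orderings, agent 0 gets item 2
Step 4: Probability = 2/2 = 1

1


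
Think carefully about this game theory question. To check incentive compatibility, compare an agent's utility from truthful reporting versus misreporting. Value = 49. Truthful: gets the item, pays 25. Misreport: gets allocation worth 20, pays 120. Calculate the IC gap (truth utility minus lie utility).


Step 1: U(truth) = value - payment = 49 - 25 = 24
Step 2: U(lie) = allocation - payment = 20 - 120 = -100
Step 3: IC gap = 24 - (-100) = 124

124


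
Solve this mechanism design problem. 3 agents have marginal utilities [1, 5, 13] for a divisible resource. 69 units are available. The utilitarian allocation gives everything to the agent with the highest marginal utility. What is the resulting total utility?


Step 1: The marginal utilities are [1, 5, 13]
Step 2: The highest marginal utility is 13
Step 3: All 69 units go to that agent
Step 4: Total utility = 13 * 69 = 897

897


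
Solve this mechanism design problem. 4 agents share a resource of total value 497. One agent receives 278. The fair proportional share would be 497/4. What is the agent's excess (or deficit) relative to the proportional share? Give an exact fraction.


Step 1: Proportional share = 497/4
Step 2: Agent's actual allocation = 278
Step 3: Excess = 278 - 497/4 = 615/4

615/4


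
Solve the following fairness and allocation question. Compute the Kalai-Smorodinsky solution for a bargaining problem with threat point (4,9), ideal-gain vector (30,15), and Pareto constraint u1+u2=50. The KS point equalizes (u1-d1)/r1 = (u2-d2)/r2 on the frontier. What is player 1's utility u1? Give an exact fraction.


Step 1: At the KS point, (u1-d1)/r1 = (u2-d2)/r2 = t and u1+u2 = 50
Step 2: u1 = d1 + r1*t and u2 = d2 + r2*t, so (d1 + r1*t) + (d2 + r2*t) = 50
Step 3: t = (50 - 4 - 9)/(30 + 15) = 37/45
Step 4: u1 = d1 + r1*t = 4 + 30 * 37/45 = 86/3
Step 5: (Check: u2 = d2 + r2*t = 64/3; u1+u2 = 86/3 + 64/3 = 50, on the frontier.)

86/3


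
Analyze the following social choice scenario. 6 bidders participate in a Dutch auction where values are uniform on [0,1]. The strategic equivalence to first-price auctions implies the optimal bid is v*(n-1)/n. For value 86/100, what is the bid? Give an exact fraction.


Step 1: Dutch auctions are strategically equivalent to first-price auctions
Step 2: The equilibrium bid is b(v) = v*(n-1)/n
Step 3: b = 43/50 * 5/6
Step 4: b = 43/60

43/60


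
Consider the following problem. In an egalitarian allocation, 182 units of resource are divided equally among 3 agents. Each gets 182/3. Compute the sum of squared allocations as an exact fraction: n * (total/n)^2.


Step 1: Each agent's share = 182/3
Step 2: Square of each share = (182/3)^2 = 33124/9
Step 3: Sum of squares = 3 * 33124/9 = 33124/3

33124/3


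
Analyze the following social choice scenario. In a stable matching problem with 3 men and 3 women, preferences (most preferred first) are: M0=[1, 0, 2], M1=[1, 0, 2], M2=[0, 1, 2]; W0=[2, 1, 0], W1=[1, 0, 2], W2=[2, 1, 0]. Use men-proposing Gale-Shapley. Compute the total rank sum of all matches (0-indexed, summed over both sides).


Step 1: Run Gale-Shapley (men propose, women hold best offer):
  M0 proposes to W1; she accepts
  M1 proposes to W1; she switches from M0
  M2 proposes to W0; she accepts
  M0 proposes to W0; rejected
  M0 proposes to W2; she accepts
Step 2: Final matching: W0-M2, W1-M1, W2-M0
Step 3: 0-indexed ranks (man's rank of his match, then woman's): 0 + 0 + 0 + 0 + 2 + 2
Step 4: Total rank sum = 4

4


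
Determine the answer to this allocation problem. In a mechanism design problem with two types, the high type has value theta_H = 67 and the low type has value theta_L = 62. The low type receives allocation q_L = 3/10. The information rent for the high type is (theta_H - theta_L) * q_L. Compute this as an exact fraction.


Step 1: theta_H - theta_L = 67 - 62 = 5
Step 2: Information rent = (theta_H - theta_L) * q_L
Step 3: = 5 * 3/10
Step 4: = 3/2

3/2


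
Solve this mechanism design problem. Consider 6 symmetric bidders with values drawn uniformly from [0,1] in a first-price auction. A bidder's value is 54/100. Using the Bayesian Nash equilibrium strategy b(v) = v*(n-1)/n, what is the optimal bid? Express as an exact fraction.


Step 1: The symmetric BNE bidding function is b(v) = v * (n-1) / n
Step 2: Substitute v = 27/50 and n = 6
Step 3: b = 27/50 * 5/6
Step 4: b = 9/20

9/20


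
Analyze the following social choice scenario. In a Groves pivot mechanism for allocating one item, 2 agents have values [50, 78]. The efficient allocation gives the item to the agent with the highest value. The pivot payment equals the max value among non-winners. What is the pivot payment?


Step 1: The efficient winner is agent 1 with value 78
Step 2: Other agents' values: [50]
Step 3: Pivot payment = max(others) = 50
Step 4: The winner pays 50

50


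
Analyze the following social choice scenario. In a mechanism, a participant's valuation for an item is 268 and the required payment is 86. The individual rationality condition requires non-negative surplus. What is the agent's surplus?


Step 1: Surplus = value - payment = 268 - 86 = 182
Step 2: IR is satisfied (surplus >= 0)

182


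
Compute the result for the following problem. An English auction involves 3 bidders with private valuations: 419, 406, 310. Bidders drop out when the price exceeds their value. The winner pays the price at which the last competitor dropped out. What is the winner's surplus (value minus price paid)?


Step 1: Identify the highest value: 419
Step 2: Identify the second-highest value: 406
Step 3: The final price = second-highest value = 406
Step 4: Surplus = 419 - 406 = 13

13


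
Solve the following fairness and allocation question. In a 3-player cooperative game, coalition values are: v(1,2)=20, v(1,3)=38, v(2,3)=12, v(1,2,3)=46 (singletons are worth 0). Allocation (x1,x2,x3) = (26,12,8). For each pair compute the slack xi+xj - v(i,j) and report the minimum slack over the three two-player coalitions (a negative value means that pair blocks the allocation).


Step 1: Slack for coalition (1,2): x1+x2 - v12 = 38 - 20 = 18
Step 2: Slack for coalition (1,3): x1+x3 - v13 = 34 - 38 = -4
Step 3: Slack for coalition (2,3): x2+x3 - v23 = 20 - 12 = 8
Step 4: Minimum slack = min(18, -4, 8) = -4, attained by (1,3); coalition (1,3) can block (slack < 0), so the allocation is not in the core

-4


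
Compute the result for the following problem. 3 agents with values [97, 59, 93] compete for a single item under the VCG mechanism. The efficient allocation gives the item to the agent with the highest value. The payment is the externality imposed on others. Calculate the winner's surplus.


Step 1: The winner is the agent with the highest value: agent 0 with value 97
Step 2: Values of other agents: [59, 93]
Step 3: VCG payment = max of others' values = 93
Step 4: Surplus = 97 - 93 = 4

4


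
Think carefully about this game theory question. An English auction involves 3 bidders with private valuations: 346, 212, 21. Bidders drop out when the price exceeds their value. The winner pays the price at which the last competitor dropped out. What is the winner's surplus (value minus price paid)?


Step 1: Identify the highest value: 346
Step 2: Identify the second-highest value: 212
Step 3: The final price = second-highest value = 212
Step 4: Surplus = 346 - 212 = 134

134


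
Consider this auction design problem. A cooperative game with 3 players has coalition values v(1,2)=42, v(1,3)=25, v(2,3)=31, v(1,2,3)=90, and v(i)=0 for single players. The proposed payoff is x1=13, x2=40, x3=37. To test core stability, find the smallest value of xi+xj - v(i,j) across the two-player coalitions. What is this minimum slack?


Step 1: Slack for coalition (1,2): x1+x2 - v12 = 53 - 42 = 11
Step 2: Slack for coalition (1,3): x1+x3 - v13 = 50 - 25 = 25
Step 3: Slack for coalition (2,3): x2+x3 - v23 = 77 - 31 = 46
Step 4: Minimum slack = min(11, 25, 46) = 11, attained by (1,2); no pair can gain by deviating, so the allocation is in the core

11


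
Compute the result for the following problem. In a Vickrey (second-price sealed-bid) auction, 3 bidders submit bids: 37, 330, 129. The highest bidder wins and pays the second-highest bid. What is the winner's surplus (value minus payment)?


Step 1: Sort bids in descending order: 330, 129, 37
Step 2: The winning bid is the highest: 330
Step 3: The payment equals the second-highest bid: 129
Step 4: Surplus = winner's bid - payment = 330 - 129 = 201

201


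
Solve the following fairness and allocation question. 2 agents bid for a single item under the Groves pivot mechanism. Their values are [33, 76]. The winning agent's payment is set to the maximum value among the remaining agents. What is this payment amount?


Step 1: The efficient winner is agent 1 with value 76
Step 2: Other agents' values: [33]
Step 3: Pivot payment = max(others) = 33
Step 4: The winner pays 33

33


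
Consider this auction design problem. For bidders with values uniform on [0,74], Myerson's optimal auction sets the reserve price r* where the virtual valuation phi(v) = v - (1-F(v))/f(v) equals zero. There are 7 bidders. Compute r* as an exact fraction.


Step 1: For U[0,74], F(v) = v/74 and f(v) = 1/74
Step 2: phi(v) = v - (1 - v/74)/(1/74) = v - (74 - v) = 2v - 74
Step 3: Set phi(r*) = 0: 2r* - 74 = 0
Step 4: r* = 74/2 = 37 (the number of bidders n = 7 does not enter)

37


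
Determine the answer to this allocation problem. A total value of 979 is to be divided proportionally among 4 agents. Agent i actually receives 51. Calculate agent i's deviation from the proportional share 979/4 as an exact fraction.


Step 1: Proportional share = 979/4
Step 2: Agent's actual allocation = 51
Step 3: Excess = 51 - 979/4 = -775/4

-775/4


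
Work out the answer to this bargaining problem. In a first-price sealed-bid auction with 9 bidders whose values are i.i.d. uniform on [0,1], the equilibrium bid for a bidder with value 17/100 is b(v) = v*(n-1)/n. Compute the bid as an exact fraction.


Step 1: The symmetric BNE bidding function is b(v) = v * (n-1) / n
Step 2: Substitute v = 17/100 and n = 9
Step 3: b = 17/100 * 8/9
Step 4: b = 34/225

34/225


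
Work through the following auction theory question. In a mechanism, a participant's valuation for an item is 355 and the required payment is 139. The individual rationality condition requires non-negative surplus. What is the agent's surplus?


Step 1: Surplus = value - payment = 355 - 139 = 216
Step 2: IR is satisfied (surplus >= 0)

216


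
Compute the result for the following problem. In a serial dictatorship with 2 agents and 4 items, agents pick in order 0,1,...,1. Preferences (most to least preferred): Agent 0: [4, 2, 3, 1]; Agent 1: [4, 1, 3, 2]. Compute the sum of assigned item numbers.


Step 1: Agent 0 picks item 4
Step 2: Agent 1 picks item 1
Step 3: Sum = 4 + 1 = 5

5


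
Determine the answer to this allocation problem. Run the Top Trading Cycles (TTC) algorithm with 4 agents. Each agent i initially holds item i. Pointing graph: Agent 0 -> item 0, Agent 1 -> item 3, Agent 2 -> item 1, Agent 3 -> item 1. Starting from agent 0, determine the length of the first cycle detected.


Step 1: Trace the pointer graph from agent 0: 0 -> 0
Step 2: A cycle is detected when we revisit agent 0
Step 3: The cycle is: 0 -> 0
Step 4: Cycle length = 1

1


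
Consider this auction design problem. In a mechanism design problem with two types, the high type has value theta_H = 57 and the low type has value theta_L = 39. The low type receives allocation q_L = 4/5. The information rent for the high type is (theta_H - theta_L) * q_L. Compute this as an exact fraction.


Step 1: theta_H - theta_L = 57 - 39 = 18
Step 2: Information rent = (theta_H - theta_L) * q_L
Step 3: = 18 * 4/5
Step 4: = 72/5

72/5


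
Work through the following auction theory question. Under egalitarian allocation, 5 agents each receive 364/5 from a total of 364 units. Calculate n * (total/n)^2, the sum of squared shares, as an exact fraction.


Step 1: Each agent's share = 364/5
Step 2: Square of each share = (364/5)^2 = 132496/25
Step 3: Sum of squares = 5 * 132496/25 = 132496/5

132496/5


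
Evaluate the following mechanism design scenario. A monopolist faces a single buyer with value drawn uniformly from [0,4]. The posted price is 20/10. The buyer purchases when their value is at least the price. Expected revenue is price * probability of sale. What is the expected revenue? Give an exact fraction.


Step 1: Posted price r = 2, value support [0,4]
Step 2: P(v >= r) = (4 - 2)/4 = 1/2
Step 3: Expected revenue = r * P(v >= r) = 2 * 1/2
Step 4: Revenue = 1

1


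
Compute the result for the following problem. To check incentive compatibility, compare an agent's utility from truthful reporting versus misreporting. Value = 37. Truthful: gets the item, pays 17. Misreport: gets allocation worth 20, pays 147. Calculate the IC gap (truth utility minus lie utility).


Step 1: U(truth) = value - payment = 37 - 17 = 20
Step 2: U(lie) = allocation - payment = 20 - 147 = -127
Step 3: IC gap = 20 - (-127) = 147

147


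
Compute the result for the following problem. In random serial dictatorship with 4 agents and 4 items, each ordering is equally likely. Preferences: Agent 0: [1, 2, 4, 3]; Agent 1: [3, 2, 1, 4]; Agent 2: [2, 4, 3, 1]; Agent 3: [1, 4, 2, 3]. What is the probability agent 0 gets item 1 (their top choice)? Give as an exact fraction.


Step 1: Agent 0 wants item 1
Step 2: There are 24 possible orderings of agents
Step 3: In 12 orderings, agent 0 gets item 1
Step 4: Probability = 12/24 = 1/2

1/2
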